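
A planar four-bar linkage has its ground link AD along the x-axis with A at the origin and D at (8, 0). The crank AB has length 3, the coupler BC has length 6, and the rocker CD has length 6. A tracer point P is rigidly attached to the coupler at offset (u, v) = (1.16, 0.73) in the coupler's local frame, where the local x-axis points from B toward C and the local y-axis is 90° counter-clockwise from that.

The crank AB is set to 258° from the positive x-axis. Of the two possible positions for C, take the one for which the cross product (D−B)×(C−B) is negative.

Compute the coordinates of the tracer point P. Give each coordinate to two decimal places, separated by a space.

A=(0,0), D=(8.00,0)
B = A + 3.00·(cos258°, sin258°) = (-0.6237, -2.9344)
|BD| = 9.1093
circle(B,6.00) ∩ circle(D,6.00): a=4.5547, h=3.9058
  candidates: C₊=(2.4299,2.2303) cross=35.579; C₋=(4.9463,-5.1648) cross=-35.579
  mode - wants cross < 0 → take C=(4.9463,-5.1648) (cross=-35.579)
ex = (C−B)/|BC| = (0.9283,-0.3717); ey = (0.3717,0.9283)
P = B + 1.16·ex + 0.73·ey = (0.7245,-2.6880)

0.72 -2.69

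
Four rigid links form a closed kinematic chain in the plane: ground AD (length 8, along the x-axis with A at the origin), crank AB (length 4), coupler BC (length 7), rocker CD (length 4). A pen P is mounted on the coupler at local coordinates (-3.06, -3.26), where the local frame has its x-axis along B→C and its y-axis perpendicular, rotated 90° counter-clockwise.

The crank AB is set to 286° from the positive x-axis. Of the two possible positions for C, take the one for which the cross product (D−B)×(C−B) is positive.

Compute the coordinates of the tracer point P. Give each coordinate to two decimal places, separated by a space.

A=(0,0), D=(8.00,0)
B = A + 4.00·(cos286°, sin286°) = (1.1025, -3.8450)
|BD| = 7.8968
circle(B,7.00) ∩ circle(D,4.00): a=6.0379, h=3.5418
  candidates: C₊=(4.6518,2.1884) cross=27.969; C₋=(8.1009,-3.9987) cross=-27.969
  mode + wants cross > 0 → take C=(4.6518,2.1884) (cross=27.969)
ex = (C−B)/|BC| = (0.5070,0.8619); ey = (-0.8619,0.5070)
P = B + -3.06·ex + -3.26·ey = (2.3609,-8.1355)

2.36 -8.14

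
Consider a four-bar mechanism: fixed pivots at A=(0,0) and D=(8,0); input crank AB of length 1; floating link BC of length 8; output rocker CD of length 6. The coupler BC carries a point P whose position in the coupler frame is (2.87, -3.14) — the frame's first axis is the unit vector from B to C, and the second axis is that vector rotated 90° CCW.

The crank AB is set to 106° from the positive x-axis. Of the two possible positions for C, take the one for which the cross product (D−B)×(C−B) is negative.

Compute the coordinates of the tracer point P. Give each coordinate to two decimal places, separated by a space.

-0.81 -3.26

A=(0,0), D=(8.00,0)
B = A + 1.00·(cos106°, sin106°) = (-0.2756, 0.9613)
|BD| = 8.3313
circle(B,8.00) ∩ circle(D,6.00): a=5.8461, h=5.4611
  candidates: C₊=(6.1615,5.7114) cross=45.498; C₋=(4.9013,-5.1379) cross=-45.498
  mode - wants cross < 0 → take C=(4.9013,-5.1379) (cross=-45.498)
ex = (C−B)/|BC| = (0.6471,-0.7624); ey = (0.7624,0.6471)
P = B + 2.87·ex + -3.14·ey = (-0.8123,-3.2587)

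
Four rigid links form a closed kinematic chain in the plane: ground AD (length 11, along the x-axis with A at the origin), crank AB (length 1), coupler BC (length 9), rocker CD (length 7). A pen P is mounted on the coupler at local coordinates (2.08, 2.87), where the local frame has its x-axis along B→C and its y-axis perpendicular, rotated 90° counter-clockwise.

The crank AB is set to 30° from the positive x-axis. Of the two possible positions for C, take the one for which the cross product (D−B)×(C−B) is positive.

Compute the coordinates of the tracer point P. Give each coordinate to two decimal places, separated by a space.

0.64 4.04

A=(0,0), D=(11.00,0)
B = A + 1.00·(cos30°, sin30°) = (0.8660, 0.5000)
|BD| = 10.1463
circle(B,9.00) ∩ circle(D,7.00): a=6.6501, h=6.0644
  candidates: C₊=(7.8069,6.2293) cross=61.531; C₋=(7.2092,-5.8847) cross=-61.531
  mode + wants cross > 0 → take C=(7.8069,6.2293) (cross=61.531)
ex = (C−B)/|BC| = (0.7712,0.6366); ey = (-0.6366,0.7712)
P = B + 2.08·ex + 2.87·ey = (0.6431,4.0375)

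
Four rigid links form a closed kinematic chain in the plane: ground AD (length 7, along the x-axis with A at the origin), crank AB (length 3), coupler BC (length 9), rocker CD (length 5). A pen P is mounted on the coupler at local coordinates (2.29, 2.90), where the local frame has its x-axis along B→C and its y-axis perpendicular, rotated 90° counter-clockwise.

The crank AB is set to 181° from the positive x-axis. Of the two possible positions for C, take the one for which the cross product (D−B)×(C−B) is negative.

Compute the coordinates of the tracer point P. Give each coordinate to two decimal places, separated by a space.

A=(0,0), D=(7.00,0)
B = A + 3.00·(cos181°, sin181°) = (-2.9995, -0.0524)
|BD| = 9.9997
circle(B,9.00) ∩ circle(D,5.00): a=7.7999, h=4.4901
  candidates: C₊=(4.7768,4.4785) cross=44.900; C₋=(4.8238,-4.5016) cross=-44.900
  mode - wants cross < 0 → take C=(4.8238,-4.5016) (cross=-44.900)
ex = (C−B)/|BC| = (0.8693,-0.4944); ey = (0.4944,0.8693)
P = B + 2.29·ex + 2.90·ey = (0.4247,1.3364)

0.42 1.34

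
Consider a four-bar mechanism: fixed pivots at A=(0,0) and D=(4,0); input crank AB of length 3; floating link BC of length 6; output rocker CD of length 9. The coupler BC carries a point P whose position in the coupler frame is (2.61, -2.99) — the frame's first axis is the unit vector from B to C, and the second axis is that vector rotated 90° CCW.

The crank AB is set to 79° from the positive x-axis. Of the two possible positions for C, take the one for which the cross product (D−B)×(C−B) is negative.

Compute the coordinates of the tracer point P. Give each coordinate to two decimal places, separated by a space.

A=(0,0), D=(4.00,0)
B = A + 3.00·(cos79°, sin79°) = (0.5724, 2.9449)
|BD| = 4.5189
circle(B,6.00) ∩ circle(D,9.00): a=-2.7196, h=5.3482
  candidates: C₊=(1.9949,8.7738) cross=24.168; C₋=(-4.9757,0.6606) cross=-24.168
  mode - wants cross < 0 → take C=(-4.9757,0.6606) (cross=-24.168)
ex = (C−B)/|BC| = (-0.9247,-0.3807); ey = (0.3807,-0.9247)
P = B + 2.61·ex + -2.99·ey = (-2.9794,4.7160)

-2.98 4.72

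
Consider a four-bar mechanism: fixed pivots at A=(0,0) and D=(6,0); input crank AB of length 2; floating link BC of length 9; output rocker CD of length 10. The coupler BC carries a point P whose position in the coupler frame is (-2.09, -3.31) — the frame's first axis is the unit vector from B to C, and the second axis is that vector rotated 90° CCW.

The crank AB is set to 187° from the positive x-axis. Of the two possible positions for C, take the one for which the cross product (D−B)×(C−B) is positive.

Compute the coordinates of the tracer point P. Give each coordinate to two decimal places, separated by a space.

A=(0,0), D=(6.00,0)
B = A + 2.00·(cos187°, sin187°) = (-1.9851, -0.2437)
|BD| = 7.9888
circle(B,9.00) ∩ circle(D,10.00): a=2.8052, h=8.5516
  candidates: C₊=(0.5579,8.3895) cross=68.317; C₋=(1.0798,-8.7058) cross=-68.317
  mode + wants cross > 0 → take C=(0.5579,8.3895) (cross=68.317)
ex = (C−B)/|BC| = (0.2826,0.9593); ey = (-0.9593,0.2826)
P = B + -2.09·ex + -3.31·ey = (0.5995,-3.1838)

0.60 -3.18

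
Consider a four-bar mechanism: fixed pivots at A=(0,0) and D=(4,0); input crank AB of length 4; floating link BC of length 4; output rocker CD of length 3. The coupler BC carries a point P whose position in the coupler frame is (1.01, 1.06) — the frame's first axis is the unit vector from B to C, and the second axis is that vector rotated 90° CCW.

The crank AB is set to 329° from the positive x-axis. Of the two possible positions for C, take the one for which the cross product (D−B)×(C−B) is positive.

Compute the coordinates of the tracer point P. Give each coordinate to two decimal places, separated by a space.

A=(0,0), D=(4.00,0)
B = A + 4.00·(cos329°, sin329°) = (3.4287, -2.0602)
|BD| = 2.1379
circle(B,4.00) ∩ circle(D,3.00): a=2.7061, h=2.9457
  candidates: C₊=(1.3133,1.3347) cross=6.298; C₋=(6.9904,-0.2397) cross=-6.298
  mode + wants cross > 0 → take C=(1.3133,1.3347) (cross=6.298)
ex = (C−B)/|BC| = (-0.5289,0.8487); ey = (-0.8487,-0.5289)
P = B + 1.01·ex + 1.06·ey = (1.9949,-1.7635)

1.99 -1.76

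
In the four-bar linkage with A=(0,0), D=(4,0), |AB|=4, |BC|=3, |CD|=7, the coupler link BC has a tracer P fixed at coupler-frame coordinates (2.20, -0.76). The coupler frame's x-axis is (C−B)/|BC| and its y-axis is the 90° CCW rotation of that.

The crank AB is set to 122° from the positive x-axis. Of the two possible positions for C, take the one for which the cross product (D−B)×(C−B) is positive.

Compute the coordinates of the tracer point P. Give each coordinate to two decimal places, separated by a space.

-0.10 4.54

A=(0,0), D=(4.00,0)
B = A + 4.00·(cos122°, sin122°) = (-2.1197, 3.3922)
|BD| = 6.9970
circle(B,3.00) ∩ circle(D,7.00): a=0.6401, h=2.9309
  candidates: C₊=(-0.1389,5.6453) cross=20.508; C₋=(-2.9808,0.5184) cross=-20.508
  mode + wants cross > 0 → take C=(-0.1389,5.6453) (cross=20.508)
ex = (C−B)/|BC| = (0.6603,0.7510); ey = (-0.7510,0.6603)
P = B + 2.20·ex + -0.76·ey = (-0.0963,4.5427)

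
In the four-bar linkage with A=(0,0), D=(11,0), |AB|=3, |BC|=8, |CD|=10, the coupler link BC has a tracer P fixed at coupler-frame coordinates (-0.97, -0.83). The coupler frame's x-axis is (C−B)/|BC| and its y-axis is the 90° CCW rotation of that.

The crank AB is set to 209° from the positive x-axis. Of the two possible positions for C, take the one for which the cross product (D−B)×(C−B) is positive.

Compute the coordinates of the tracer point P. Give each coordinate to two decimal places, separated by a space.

A=(0,0), D=(11.00,0)
B = A + 3.00·(cos209°, sin209°) = (-2.6239, -1.4544)
|BD| = 13.7013
circle(B,8.00) ∩ circle(D,10.00): a=5.5369, h=5.7743
  candidates: C₊=(2.2688,4.8750) cross=79.116; C₋=(3.4947,-6.6084) cross=-79.116
  mode + wants cross > 0 → take C=(2.2688,4.8750) (cross=79.116)
ex = (C−B)/|BC| = (0.6116,0.7912); ey = (-0.7912,0.6116)
P = B + -0.97·ex + -0.83·ey = (-2.5604,-2.7295)

-2.56 -2.73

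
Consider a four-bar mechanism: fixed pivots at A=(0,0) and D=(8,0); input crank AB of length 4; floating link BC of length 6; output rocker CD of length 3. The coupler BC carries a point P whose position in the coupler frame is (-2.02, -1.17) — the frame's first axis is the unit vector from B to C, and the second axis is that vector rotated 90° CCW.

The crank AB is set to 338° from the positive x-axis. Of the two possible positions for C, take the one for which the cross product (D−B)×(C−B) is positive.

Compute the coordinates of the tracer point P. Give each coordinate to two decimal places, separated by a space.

3.24 -3.79

A=(0,0), D=(8.00,0)
B = A + 4.00·(cos338°, sin338°) = (3.7087, -1.4984)
|BD| = 4.5454
circle(B,6.00) ∩ circle(D,3.00): a=5.2427, h=2.9178
  candidates: C₊=(7.6965,2.9846) cross=13.263; C₋=(9.6203,-2.5248) cross=-13.263
  mode + wants cross > 0 → take C=(7.6965,2.9846) (cross=13.263)
ex = (C−B)/|BC| = (0.6646,0.7472); ey = (-0.7472,0.6646)
P = B + -2.02·ex + -1.17·ey = (3.2404,-3.7853)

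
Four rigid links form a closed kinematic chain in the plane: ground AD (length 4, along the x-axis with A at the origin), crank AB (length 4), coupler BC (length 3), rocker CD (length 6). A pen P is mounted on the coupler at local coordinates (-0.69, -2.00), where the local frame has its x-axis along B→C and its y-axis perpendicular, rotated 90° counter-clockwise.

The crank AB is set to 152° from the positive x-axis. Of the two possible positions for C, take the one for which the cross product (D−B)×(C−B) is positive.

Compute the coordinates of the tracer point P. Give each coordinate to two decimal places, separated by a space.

-3.11 -0.20

A=(0,0), D=(4.00,0)
B = A + 4.00·(cos152°, sin152°) = (-3.5318, 1.8779)
|BD| = 7.7624
circle(B,3.00) ∩ circle(D,6.00): a=2.1420, h=2.1004
  candidates: C₊=(-0.9453,3.3977) cross=16.304; C₋=(-1.9615,-0.6783) cross=-16.304
  mode + wants cross > 0 → take C=(-0.9453,3.3977) (cross=16.304)
ex = (C−B)/|BC| = (0.8622,0.5066); ey = (-0.5066,0.8622)
P = B + -0.69·ex + -2.00·ey = (-3.1135,-0.1960)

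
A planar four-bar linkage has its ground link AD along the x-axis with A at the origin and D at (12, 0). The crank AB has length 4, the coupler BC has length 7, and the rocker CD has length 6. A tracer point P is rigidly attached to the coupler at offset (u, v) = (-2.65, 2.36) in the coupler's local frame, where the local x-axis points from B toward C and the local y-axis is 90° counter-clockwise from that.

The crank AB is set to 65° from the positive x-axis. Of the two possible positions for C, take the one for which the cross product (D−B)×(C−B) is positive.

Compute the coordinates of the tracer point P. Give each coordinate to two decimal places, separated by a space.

-1.35 5.45

A=(0,0), D=(12.00,0)
B = A + 4.00·(cos65°, sin65°) = (1.6905, 3.6252)
|BD| = 10.9283
circle(B,7.00) ∩ circle(D,6.00): a=6.0590, h=3.5056
  candidates: C₊=(8.5692,4.9224) cross=38.310; C₋=(6.2434,-1.6918) cross=-38.310
  mode + wants cross > 0 → take C=(8.5692,4.9224) (cross=38.310)
ex = (C−B)/|BC| = (0.9827,0.1853); ey = (-0.1853,0.9827)
P = B + -2.65·ex + 2.36·ey = (-1.3510,5.4533)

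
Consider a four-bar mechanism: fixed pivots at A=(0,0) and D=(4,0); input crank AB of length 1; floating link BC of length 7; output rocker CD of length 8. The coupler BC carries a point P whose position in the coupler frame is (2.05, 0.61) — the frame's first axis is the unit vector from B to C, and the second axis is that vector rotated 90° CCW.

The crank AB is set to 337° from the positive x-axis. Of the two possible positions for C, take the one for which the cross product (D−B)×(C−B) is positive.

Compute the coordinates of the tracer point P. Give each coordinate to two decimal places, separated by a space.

A=(0,0), D=(4.00,0)
B = A + 1.00·(cos337°, sin337°) = (0.9205, -0.3907)
|BD| = 3.1042
circle(B,7.00) ∩ circle(D,8.00): a=-0.8640, h=6.9465
  candidates: C₊=(-0.8110,6.3917) cross=21.563; C₋=(0.9377,-7.3907) cross=-21.563
  mode + wants cross > 0 → take C=(-0.8110,6.3917) (cross=21.563)
ex = (C−B)/|BC| = (-0.2474,0.9689); ey = (-0.9689,-0.2474)
P = B + 2.05·ex + 0.61·ey = (-0.1776,1.4447)

-0.18 1.44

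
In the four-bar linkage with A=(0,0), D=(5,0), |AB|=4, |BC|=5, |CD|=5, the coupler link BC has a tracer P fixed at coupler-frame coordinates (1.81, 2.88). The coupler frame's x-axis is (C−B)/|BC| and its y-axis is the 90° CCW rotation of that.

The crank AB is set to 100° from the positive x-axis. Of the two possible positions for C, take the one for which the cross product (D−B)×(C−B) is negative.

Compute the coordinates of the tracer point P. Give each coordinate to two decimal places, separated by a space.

2.44 2.61

A=(0,0), D=(5.00,0)
B = A + 4.00·(cos100°, sin100°) = (-0.6946, 3.9392)
|BD| = 6.9243
circle(B,5.00) ∩ circle(D,5.00): a=3.4621, h=3.6074
  candidates: C₊=(4.2050,4.9364) cross=24.979; C₋=(0.1004,-0.9972) cross=-24.979
  mode - wants cross < 0 → take C=(0.1004,-0.9972) (cross=-24.979)
ex = (C−B)/|BC| = (0.1590,-0.9873); ey = (0.9873,0.1590)
P = B + 1.81·ex + 2.88·ey = (2.4366,2.6102)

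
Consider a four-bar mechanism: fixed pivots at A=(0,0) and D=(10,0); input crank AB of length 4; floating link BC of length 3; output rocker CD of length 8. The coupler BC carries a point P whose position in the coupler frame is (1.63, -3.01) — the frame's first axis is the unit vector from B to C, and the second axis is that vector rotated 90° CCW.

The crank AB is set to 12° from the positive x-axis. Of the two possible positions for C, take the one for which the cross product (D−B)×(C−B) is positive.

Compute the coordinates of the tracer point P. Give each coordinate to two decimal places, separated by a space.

6.18 3.40

A=(0,0), D=(10.00,0)
B = A + 4.00·(cos12°, sin12°) = (3.9126, 0.8316)
|BD| = 6.1440
circle(B,3.00) ∩ circle(D,8.00): a=-1.4040, h=2.6512
  candidates: C₊=(2.8804,3.6485) cross=16.289; C₋=(2.1627,-1.6051) cross=-16.289
  mode + wants cross > 0 → take C=(2.8804,3.6485) (cross=16.289)
ex = (C−B)/|BC| = (-0.3441,0.9389); ey = (-0.9389,-0.3441)
P = B + 1.63·ex + -3.01·ey = (6.1780,3.3977)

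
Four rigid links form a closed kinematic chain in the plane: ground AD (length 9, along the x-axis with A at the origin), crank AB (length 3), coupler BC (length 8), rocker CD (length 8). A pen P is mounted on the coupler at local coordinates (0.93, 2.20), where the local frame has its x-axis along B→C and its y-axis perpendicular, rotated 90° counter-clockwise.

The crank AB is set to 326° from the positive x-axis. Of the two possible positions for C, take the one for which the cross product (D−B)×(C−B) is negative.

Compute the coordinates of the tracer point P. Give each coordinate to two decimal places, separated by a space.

A=(0,0), D=(9.00,0)
B = A + 3.00·(cos326°, sin326°) = (2.4871, -1.6776)
|BD| = 6.7255
circle(B,8.00) ∩ circle(D,8.00): a=3.3627, h=7.2589
  candidates: C₊=(3.9329,6.1907) cross=48.820; C₋=(7.5542,-7.8683) cross=-48.820
  mode - wants cross < 0 → take C=(7.5542,-7.8683) (cross=-48.820)
ex = (C−B)/|BC| = (0.6334,-0.7738); ey = (0.7738,0.6334)
P = B + 0.93·ex + 2.20·ey = (4.7786,-1.0038)

4.78 -1.00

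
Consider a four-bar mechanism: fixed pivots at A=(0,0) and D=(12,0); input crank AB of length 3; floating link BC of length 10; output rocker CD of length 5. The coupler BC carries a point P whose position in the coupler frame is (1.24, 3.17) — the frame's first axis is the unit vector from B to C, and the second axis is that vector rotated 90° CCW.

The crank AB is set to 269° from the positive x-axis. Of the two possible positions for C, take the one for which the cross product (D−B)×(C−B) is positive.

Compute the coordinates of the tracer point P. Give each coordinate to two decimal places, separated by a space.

A=(0,0), D=(12.00,0)
B = A + 3.00·(cos269°, sin269°) = (-0.0524, -2.9995)
|BD| = 12.4200
circle(B,10.00) ∩ circle(D,5.00): a=9.2293, h=3.8496
  candidates: C₊=(7.9741,2.9651) cross=47.812; C₋=(9.8335,-4.5062) cross=-47.812
  mode + wants cross > 0 → take C=(7.9741,2.9651) (cross=47.812)
ex = (C−B)/|BC| = (0.8026,0.5965); ey = (-0.5965,0.8026)
P = B + 1.24·ex + 3.17·ey = (-0.9479,0.2844)

-0.95 0.28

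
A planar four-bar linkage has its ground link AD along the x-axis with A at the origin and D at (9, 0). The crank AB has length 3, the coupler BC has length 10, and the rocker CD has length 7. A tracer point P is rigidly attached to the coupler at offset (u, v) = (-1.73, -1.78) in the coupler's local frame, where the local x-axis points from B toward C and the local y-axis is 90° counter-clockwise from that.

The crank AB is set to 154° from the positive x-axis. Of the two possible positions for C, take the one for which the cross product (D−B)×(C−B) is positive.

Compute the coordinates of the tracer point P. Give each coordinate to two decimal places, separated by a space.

-3.31 -1.09

A=(0,0), D=(9.00,0)
B = A + 3.00·(cos154°, sin154°) = (-2.6964, 1.3151)
|BD| = 11.7701
circle(B,10.00) ∩ circle(D,7.00): a=8.0516, h=5.9306
  candidates: C₊=(5.9674,6.3090) cross=69.804; C₋=(4.6421,-5.4780) cross=-69.804
  mode + wants cross > 0 → take C=(5.9674,6.3090) (cross=69.804)
ex = (C−B)/|BC| = (0.8664,0.4994); ey = (-0.4994,0.8664)
P = B + -1.73·ex + -1.78·ey = (-3.3063,-1.0910)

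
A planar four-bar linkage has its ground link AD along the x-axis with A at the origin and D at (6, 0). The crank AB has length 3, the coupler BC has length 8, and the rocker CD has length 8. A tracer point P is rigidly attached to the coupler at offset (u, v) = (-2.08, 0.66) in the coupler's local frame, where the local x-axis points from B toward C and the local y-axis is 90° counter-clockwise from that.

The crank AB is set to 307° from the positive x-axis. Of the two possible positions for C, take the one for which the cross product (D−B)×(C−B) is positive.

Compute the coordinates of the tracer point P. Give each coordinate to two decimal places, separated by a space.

1.60 -4.57

A=(0,0), D=(6.00,0)
B = A + 3.00·(cos307°, sin307°) = (1.8054, -2.3959)
|BD| = 4.8306
circle(B,8.00) ∩ circle(D,8.00): a=2.4153, h=7.6267
  candidates: C₊=(0.1200,5.4245) cross=36.841; C₋=(7.6854,-7.8204) cross=-36.841
  mode + wants cross > 0 → take C=(0.1200,5.4245) (cross=36.841)
ex = (C−B)/|BC| = (-0.2107,0.9776); ey = (-0.9776,-0.2107)
P = B + -2.08·ex + 0.66·ey = (1.5985,-4.5683)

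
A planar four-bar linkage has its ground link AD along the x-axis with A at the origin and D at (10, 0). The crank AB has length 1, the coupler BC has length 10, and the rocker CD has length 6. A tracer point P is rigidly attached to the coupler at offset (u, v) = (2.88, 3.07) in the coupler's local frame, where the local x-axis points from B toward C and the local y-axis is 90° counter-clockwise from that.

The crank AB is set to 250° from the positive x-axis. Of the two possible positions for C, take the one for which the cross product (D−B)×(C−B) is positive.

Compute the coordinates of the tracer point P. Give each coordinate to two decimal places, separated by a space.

-0.06 3.26

A=(0,0), D=(10.00,0)
B = A + 1.00·(cos250°, sin250°) = (-0.3420, -0.9397)
|BD| = 10.3846
circle(B,10.00) ∩ circle(D,6.00): a=8.2738, h=5.6164
  candidates: C₊=(7.3896,5.4024) cross=58.325; C₋=(8.4061,-5.7844) cross=-58.325
  mode + wants cross > 0 → take C=(7.3896,5.4024) (cross=58.325)
ex = (C−B)/|BC| = (0.7732,0.6342); ey = (-0.6342,0.7732)
P = B + 2.88·ex + 3.07·ey = (-0.0623,3.2604)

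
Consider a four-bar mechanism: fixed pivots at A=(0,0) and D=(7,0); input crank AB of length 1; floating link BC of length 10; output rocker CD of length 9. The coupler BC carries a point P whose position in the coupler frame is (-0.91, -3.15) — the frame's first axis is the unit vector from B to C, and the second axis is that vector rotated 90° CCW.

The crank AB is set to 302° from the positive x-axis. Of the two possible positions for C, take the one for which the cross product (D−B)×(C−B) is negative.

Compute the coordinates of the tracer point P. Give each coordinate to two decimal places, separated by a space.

A=(0,0), D=(7.00,0)
B = A + 1.00·(cos302°, sin302°) = (0.5299, -0.8480)
|BD| = 6.5254
circle(B,10.00) ∩ circle(D,9.00): a=4.7186, h=8.8168
  candidates: C₊=(4.0626,8.5072) cross=57.533; C₋=(6.3543,-8.9768) cross=-57.533
  mode - wants cross < 0 → take C=(6.3543,-8.9768) (cross=-57.533)
ex = (C−B)/|BC| = (0.5824,-0.8129); ey = (0.8129,0.5824)
P = B + -0.91·ex + -3.15·ey = (-2.5607,-1.9430)

-2.56 -1.94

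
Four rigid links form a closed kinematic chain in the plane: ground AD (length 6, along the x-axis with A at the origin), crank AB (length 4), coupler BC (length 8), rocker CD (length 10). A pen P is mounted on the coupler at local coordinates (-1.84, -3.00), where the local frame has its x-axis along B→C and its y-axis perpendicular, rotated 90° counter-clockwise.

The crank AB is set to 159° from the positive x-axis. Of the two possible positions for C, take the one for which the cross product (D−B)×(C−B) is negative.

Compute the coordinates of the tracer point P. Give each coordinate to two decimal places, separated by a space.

-7.10 2.47

A=(0,0), D=(6.00,0)
B = A + 4.00·(cos159°, sin159°) = (-3.7343, 1.4335)
|BD| = 9.8393
circle(B,8.00) ∩ circle(D,10.00): a=3.0903, h=7.3790
  candidates: C₊=(0.3980,8.2836) cross=72.605; C₋=(-1.7521,-6.3171) cross=-72.605
  mode - wants cross < 0 → take C=(-1.7521,-6.3171) (cross=-72.605)
ex = (C−B)/|BC| = (0.2478,-0.9688); ey = (0.9688,0.2478)
P = B + -1.84·ex + -3.00·ey = (-7.0967,2.4728)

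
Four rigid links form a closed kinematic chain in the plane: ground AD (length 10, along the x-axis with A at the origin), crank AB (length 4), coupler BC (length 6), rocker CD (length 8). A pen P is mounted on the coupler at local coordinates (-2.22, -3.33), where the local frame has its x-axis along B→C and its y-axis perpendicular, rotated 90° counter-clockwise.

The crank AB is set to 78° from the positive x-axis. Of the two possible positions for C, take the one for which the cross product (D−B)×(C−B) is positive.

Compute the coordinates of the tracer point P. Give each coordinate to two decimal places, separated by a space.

0.59 -0.08

A=(0,0), D=(10.00,0)
B = A + 4.00·(cos78°, sin78°) = (0.8316, 3.9126)
|BD| = 9.9683
circle(B,6.00) ∩ circle(D,8.00): a=3.5797, h=4.8152
  candidates: C₊=(6.0140,6.9363) cross=47.999; C₋=(2.2341,-1.9212) cross=-47.999
  mode + wants cross > 0 → take C=(6.0140,6.9363) (cross=47.999)
ex = (C−B)/|BC| = (0.8637,0.5040); ey = (-0.5040,0.8637)
P = B + -2.22·ex + -3.33·ey = (0.5923,-0.0824)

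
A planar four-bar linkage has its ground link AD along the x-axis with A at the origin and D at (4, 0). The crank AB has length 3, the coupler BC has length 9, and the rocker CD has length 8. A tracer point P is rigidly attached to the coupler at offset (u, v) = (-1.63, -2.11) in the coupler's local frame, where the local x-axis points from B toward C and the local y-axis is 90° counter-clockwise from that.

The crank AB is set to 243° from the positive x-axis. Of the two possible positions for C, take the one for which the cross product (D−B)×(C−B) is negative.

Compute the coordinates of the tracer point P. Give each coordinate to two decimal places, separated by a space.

-3.90 -3.51

A=(0,0), D=(4.00,0)
B = A + 3.00·(cos243°, sin243°) = (-1.3620, -2.6730)
|BD| = 5.9913
circle(B,9.00) ∩ circle(D,8.00): a=4.4144, h=7.8430
  candidates: C₊=(-0.9105,6.3156) cross=46.990; C₋=(6.0879,-7.7227) cross=-46.990
  mode - wants cross < 0 → take C=(6.0879,-7.7227) (cross=-46.990)
ex = (C−B)/|BC| = (0.8278,-0.5611); ey = (0.5611,0.8278)
P = B + -1.63·ex + -2.11·ey = (-3.8951,-3.5050)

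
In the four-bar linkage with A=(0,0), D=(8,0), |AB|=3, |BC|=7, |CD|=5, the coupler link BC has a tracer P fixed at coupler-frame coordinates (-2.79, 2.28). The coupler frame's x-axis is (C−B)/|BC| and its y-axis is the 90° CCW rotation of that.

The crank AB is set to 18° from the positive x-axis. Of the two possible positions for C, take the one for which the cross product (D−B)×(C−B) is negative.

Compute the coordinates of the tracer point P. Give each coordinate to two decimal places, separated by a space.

A=(0,0), D=(8.00,0)
B = A + 3.00·(cos18°, sin18°) = (2.8532, 0.9271)
|BD| = 5.2297
circle(B,7.00) ∩ circle(D,5.00): a=4.9094, h=4.9897
  candidates: C₊=(8.5694,4.9675) cross=26.095; C₋=(6.8003,-4.8539) cross=-26.095
  mode - wants cross < 0 → take C=(6.8003,-4.8539) (cross=-26.095)
ex = (C−B)/|BC| = (0.5639,-0.8259); ey = (0.8259,0.5639)
P = B + -2.79·ex + 2.28·ey = (3.1629,4.5168)

3.16 4.52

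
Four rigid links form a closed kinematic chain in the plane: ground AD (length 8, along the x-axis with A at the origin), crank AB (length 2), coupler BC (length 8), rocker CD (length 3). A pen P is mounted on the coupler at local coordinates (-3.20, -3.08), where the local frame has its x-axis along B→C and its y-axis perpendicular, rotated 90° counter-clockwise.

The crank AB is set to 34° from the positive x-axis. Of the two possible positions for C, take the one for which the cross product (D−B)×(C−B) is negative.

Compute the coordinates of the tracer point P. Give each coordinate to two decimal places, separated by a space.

A=(0,0), D=(8.00,0)
B = A + 2.00·(cos34°, sin34°) = (1.6581, 1.1184)
|BD| = 6.4398
circle(B,8.00) ∩ circle(D,3.00): a=7.4902, h=2.8101
  candidates: C₊=(9.5225,2.5850) cross=18.096; C₋=(8.5465,-2.9498) cross=-18.096
  mode - wants cross < 0 → take C=(8.5465,-2.9498) (cross=-18.096)
ex = (C−B)/|BC| = (0.8610,-0.5085); ey = (0.5085,0.8610)
P = B + -3.20·ex + -3.08·ey = (-2.6635,0.0936)

-2.66 0.09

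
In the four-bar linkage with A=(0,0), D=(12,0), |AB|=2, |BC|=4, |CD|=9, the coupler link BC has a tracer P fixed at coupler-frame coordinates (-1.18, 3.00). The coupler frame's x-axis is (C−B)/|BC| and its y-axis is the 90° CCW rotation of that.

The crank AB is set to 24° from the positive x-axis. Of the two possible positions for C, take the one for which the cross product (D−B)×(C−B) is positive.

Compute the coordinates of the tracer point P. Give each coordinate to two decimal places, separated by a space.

-1.33 1.47

A=(0,0), D=(12.00,0)
B = A + 2.00·(cos24°, sin24°) = (1.8271, 0.8135)
|BD| = 10.2054
circle(B,4.00) ∩ circle(D,9.00): a=1.9181, h=3.5101
  candidates: C₊=(4.0189,4.1595) cross=35.822; C₋=(3.4593,-2.8384) cross=-35.822
  mode + wants cross > 0 → take C=(4.0189,4.1595) (cross=35.822)
ex = (C−B)/|BC| = (0.5479,0.8365); ey = (-0.8365,0.5479)
P = B + -1.18·ex + 3.00·ey = (-1.3290,1.4702)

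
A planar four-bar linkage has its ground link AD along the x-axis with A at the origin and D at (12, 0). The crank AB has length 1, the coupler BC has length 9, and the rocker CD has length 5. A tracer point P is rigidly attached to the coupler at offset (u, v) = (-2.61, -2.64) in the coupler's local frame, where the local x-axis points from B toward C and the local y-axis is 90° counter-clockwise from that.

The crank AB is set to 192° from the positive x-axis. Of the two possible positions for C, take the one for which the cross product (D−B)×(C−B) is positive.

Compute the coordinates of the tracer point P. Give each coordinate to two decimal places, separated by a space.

A=(0,0), D=(12.00,0)
B = A + 1.00·(cos192°, sin192°) = (-0.9781, -0.2079)
|BD| = 12.9798
circle(B,9.00) ∩ circle(D,5.00): a=8.6471, h=2.4955
  candidates: C₊=(7.6279,2.4258) cross=32.391; C₋=(7.7078,-2.5646) cross=-32.391
  mode + wants cross > 0 → take C=(7.6279,2.4258) (cross=32.391)
ex = (C−B)/|BC| = (0.9562,0.2926); ey = (-0.2926,0.9562)
P = B + -2.61·ex + -2.64·ey = (-2.7013,-3.4961)

-2.70 -3.50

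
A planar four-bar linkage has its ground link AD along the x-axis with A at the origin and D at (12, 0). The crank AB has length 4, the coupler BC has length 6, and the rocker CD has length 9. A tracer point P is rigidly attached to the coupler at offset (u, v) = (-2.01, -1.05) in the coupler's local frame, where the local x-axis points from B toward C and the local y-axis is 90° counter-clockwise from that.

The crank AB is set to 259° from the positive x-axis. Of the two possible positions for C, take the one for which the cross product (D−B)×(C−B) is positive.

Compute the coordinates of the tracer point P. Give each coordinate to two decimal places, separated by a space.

-1.22 -6.15

A=(0,0), D=(12.00,0)
B = A + 4.00·(cos259°, sin259°) = (-0.7632, -3.9265)
|BD| = 13.3536
circle(B,6.00) ∩ circle(D,9.00): a=4.9918, h=3.3289
  candidates: C₊=(3.0291,0.7230) cross=44.453; C₋=(4.9868,-5.6404) cross=-44.453
  mode + wants cross > 0 → take C=(3.0291,0.7230) (cross=44.453)
ex = (C−B)/|BC| = (0.6321,0.7749); ey = (-0.7749,0.6321)
P = B + -2.01·ex + -1.05·ey = (-1.2200,-6.1478)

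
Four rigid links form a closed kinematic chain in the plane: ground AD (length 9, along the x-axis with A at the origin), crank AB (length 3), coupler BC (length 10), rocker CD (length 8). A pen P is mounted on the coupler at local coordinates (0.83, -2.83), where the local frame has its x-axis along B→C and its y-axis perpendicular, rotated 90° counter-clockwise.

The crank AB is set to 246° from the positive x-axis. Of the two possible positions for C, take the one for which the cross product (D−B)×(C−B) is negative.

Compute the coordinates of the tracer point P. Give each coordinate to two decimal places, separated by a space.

-1.95 -5.60

A=(0,0), D=(9.00,0)
B = A + 3.00·(cos246°, sin246°) = (-1.2202, -2.7406)
|BD| = 10.5813
circle(B,10.00) ∩ circle(D,8.00): a=6.9918, h=7.1495
  candidates: C₊=(3.6812,5.9758) cross=75.651; C₋=(7.3847,-7.8352) cross=-75.651
  mode - wants cross < 0 → take C=(7.3847,-7.8352) (cross=-75.651)
ex = (C−B)/|BC| = (0.8605,-0.5095); ey = (0.5095,0.8605)
P = B + 0.83·ex + -2.83·ey = (-1.9478,-5.5987)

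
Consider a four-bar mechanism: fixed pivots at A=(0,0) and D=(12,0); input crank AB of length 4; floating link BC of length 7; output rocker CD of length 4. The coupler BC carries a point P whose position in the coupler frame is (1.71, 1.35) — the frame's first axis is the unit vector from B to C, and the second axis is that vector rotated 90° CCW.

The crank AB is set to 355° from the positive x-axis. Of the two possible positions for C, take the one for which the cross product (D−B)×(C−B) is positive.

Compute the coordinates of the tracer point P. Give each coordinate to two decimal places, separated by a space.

4.71 1.71

A=(0,0), D=(12.00,0)
B = A + 4.00·(cos355°, sin355°) = (3.9848, -0.3486)
|BD| = 8.0228
circle(B,7.00) ∩ circle(D,4.00): a=6.0680, h=3.4898
  candidates: C₊=(9.8954,3.4016) cross=27.998; C₋=(10.1987,-3.5715) cross=-27.998
  mode + wants cross > 0 → take C=(9.8954,3.4016) (cross=27.998)
ex = (C−B)/|BC| = (0.8444,0.5357); ey = (-0.5357,0.8444)
P = B + 1.71·ex + 1.35·ey = (4.7054,1.7074)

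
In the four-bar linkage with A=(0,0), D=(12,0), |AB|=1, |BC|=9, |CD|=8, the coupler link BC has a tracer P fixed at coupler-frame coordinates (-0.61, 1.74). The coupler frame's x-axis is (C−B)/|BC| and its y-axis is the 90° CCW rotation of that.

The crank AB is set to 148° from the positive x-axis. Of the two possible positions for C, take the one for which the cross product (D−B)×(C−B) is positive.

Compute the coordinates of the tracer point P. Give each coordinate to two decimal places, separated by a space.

-2.36 1.59

A=(0,0), D=(12.00,0)
B = A + 1.00·(cos148°, sin148°) = (-0.8480, 0.5299)
|BD| = 12.8590
circle(B,9.00) ∩ circle(D,8.00): a=7.0905, h=5.5430
  candidates: C₊=(6.4649,5.7760) cross=71.277; C₋=(6.0080,-5.3006) cross=-71.277
  mode + wants cross > 0 → take C=(6.4649,5.7760) (cross=71.277)
ex = (C−B)/|BC| = (0.8125,0.5829); ey = (-0.5829,0.8125)
P = B + -0.61·ex + 1.74·ey = (-2.3579,1.5882)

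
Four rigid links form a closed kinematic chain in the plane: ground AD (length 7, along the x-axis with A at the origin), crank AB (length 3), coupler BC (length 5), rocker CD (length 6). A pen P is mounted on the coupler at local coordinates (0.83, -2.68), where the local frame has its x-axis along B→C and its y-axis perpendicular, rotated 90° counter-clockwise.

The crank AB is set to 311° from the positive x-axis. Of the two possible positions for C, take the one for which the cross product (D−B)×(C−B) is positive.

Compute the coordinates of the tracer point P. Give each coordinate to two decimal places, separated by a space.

4.59 -1.27

A=(0,0), D=(7.00,0)
B = A + 3.00·(cos311°, sin311°) = (1.9682, -2.2641)
|BD| = 5.5177
circle(B,5.00) ∩ circle(D,6.00): a=1.7621, h=4.6792
  candidates: C₊=(1.6550,2.7261) cross=25.819; C₋=(5.4951,-5.8082) cross=-25.819
  mode + wants cross > 0 → take C=(1.6550,2.7261) (cross=25.819)
ex = (C−B)/|BC| = (-0.0626,0.9980); ey = (-0.9980,-0.0626)
P = B + 0.83·ex + -2.68·ey = (4.5909,-1.2679)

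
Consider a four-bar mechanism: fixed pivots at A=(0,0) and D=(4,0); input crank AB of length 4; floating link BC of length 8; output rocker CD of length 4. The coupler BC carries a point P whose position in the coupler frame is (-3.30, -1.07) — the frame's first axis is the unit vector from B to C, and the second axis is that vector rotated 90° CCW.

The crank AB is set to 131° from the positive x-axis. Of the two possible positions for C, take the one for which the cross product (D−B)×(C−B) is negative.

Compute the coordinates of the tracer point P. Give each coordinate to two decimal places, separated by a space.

-5.42 5.08

A=(0,0), D=(4.00,0)
B = A + 4.00·(cos131°, sin131°) = (-2.6242, 3.0188)
|BD| = 7.2797
circle(B,8.00) ∩ circle(D,4.00): a=6.9367, h=3.9853
  candidates: C₊=(5.3405,3.7687) cross=29.012; C₋=(2.0352,-3.4842) cross=-29.012
  mode - wants cross < 0 → take C=(2.0352,-3.4842) (cross=-29.012)
ex = (C−B)/|BC| = (0.5824,-0.8129); ey = (0.8129,0.5824)
P = B + -3.30·ex + -1.07·ey = (-5.4160,5.0781)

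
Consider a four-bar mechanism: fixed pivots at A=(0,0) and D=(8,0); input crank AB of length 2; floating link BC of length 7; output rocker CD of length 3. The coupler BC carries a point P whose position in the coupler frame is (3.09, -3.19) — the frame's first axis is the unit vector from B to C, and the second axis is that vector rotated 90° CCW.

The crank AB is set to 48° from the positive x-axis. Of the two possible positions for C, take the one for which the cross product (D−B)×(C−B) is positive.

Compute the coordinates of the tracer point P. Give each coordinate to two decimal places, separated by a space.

A=(0,0), D=(8.00,0)
B = A + 2.00·(cos48°, sin48°) = (1.3383, 1.4863)
|BD| = 6.8255
circle(B,7.00) ∩ circle(D,3.00): a=6.3429, h=2.9609
  candidates: C₊=(8.1737,2.9950) cross=20.210; C₋=(6.8842,-2.7848) cross=-20.210
  mode + wants cross > 0 → take C=(8.1737,2.9950) (cross=20.210)
ex = (C−B)/|BC| = (0.9765,0.2155); ey = (-0.2155,0.9765)
P = B + 3.09·ex + -3.19·ey = (5.0432,-0.9628)

5.04 -0.96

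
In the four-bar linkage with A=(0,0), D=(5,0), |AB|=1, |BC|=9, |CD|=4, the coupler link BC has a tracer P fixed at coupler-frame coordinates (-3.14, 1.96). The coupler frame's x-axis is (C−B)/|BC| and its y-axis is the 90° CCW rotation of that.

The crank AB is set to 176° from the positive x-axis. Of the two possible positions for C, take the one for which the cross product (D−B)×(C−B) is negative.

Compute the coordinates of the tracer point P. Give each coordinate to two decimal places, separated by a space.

-3.21 3.04

A=(0,0), D=(5.00,0)
B = A + 1.00·(cos176°, sin176°) = (-0.9976, 0.0698)
|BD| = 5.9980
circle(B,9.00) ∩ circle(D,4.00): a=8.4175, h=3.1853
  candidates: C₊=(7.4564,3.1569) cross=19.105; C₋=(7.3823,-3.2132) cross=-19.105
  mode - wants cross < 0 → take C=(7.3823,-3.2132) (cross=-19.105)
ex = (C−B)/|BC| = (0.9311,-0.3648); ey = (0.3648,0.9311)
P = B + -3.14·ex + 1.96·ey = (-3.2063,3.0401)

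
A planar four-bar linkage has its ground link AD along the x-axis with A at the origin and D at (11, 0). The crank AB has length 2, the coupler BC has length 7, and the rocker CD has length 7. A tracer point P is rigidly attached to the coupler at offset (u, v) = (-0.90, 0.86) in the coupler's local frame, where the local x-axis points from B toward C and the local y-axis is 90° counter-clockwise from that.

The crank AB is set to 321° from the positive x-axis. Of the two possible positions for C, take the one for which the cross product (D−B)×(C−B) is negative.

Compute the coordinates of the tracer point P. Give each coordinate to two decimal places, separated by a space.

1.41 -0.02

A=(0,0), D=(11.00,0)
B = A + 2.00·(cos321°, sin321°) = (1.5543, -1.2586)
|BD| = 9.5292
circle(B,7.00) ∩ circle(D,7.00): a=4.7646, h=5.1282
  candidates: C₊=(5.5998,4.4540) cross=48.868; C₋=(6.9545,-5.7126) cross=-48.868
  mode - wants cross < 0 → take C=(6.9545,-5.7126) (cross=-48.868)
ex = (C−B)/|BC| = (0.7715,-0.6363); ey = (0.6363,0.7715)
P = B + -0.90·ex + 0.86·ey = (1.4072,-0.0225)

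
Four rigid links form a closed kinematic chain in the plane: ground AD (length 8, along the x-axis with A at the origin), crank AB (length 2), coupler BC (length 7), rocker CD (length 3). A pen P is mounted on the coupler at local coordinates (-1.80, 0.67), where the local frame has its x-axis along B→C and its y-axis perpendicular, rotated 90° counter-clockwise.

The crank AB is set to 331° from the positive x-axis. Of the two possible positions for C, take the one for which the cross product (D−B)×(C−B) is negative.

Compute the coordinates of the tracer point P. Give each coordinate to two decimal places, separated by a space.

0.21 0.19

A=(0,0), D=(8.00,0)
B = A + 2.00·(cos331°, sin331°) = (1.7492, -0.9696)
|BD| = 6.3255
circle(B,7.00) ∩ circle(D,3.00): a=6.3246, h=3.0000
  candidates: C₊=(7.5392,2.9644) cross=18.977; C₋=(8.4589,-2.9647) cross=-18.977
  mode - wants cross < 0 → take C=(8.4589,-2.9647) (cross=-18.977)
ex = (C−B)/|BC| = (0.9585,-0.2850); ey = (0.2850,0.9585)
P = B + -1.80·ex + 0.67·ey = (0.2149,0.1856)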